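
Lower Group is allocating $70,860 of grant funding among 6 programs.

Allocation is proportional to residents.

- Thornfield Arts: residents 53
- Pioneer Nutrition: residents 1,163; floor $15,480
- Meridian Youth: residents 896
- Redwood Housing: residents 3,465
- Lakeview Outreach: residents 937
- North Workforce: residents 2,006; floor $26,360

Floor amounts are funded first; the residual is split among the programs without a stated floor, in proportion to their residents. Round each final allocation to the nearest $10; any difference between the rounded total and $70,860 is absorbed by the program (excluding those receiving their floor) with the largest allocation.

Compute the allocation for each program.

Minimums first: Pioneer Nutrition $15,480; North Workforce $26,360. Balance $29,020.
Balance split over remaining residents 5,351: Thornfield Arts 287.43 → $290; Meridian Youth 4,859.26 → $4,860; Redwood Housing 18,791.68 → $18,790; Lakeview Outreach 5,081.62 → $5,080.

Thornfield Arts: $290; Pioneer Nutrition: $15,480; Meridian Youth: $4,860; Redwood Housing: $18,790; Lakeview Outreach: $5,080; North Workforce: $26,360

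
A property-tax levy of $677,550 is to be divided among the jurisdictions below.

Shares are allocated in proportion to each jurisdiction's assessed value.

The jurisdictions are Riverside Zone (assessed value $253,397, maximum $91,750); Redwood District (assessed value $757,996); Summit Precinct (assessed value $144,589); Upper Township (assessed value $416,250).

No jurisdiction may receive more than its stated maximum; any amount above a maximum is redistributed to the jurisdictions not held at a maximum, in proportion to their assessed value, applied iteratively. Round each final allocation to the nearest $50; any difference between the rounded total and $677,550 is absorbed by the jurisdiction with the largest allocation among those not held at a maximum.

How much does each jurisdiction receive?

Sum of assessed value: 1,572,232.
Pro-rata shares before constraints: Riverside Zone 109,200.89; Redwood District 326,656.75; Summit Precinct 62,310.32; Upper Township 179,382.04.
Held at cap: Riverside Zone ($91,750); residual $585,800 reallocated over remaining assessed value 1,318,835.
Remaining shares: Redwood District 336,686.59 → $336,700; Summit Precinct 64,223.53 → $64,200; Upper Township 184,889.88 → $184,900.

Riverside Zone: $91,750; Redwood District: $336,700; Summit Precinct: $64,200; Upper Township: $184,900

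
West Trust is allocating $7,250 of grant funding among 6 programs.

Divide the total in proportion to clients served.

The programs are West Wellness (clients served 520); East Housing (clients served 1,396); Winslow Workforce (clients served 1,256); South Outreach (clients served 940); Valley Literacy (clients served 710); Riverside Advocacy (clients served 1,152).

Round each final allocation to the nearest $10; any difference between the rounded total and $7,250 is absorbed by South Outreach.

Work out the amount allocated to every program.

Combined clients served = 5,974.
Raw shares: West Wellness 520/5,974 × $7,250 = 631.07; East Housing 1,396/5,974 × $7,250 = 1,694.17; Winslow Workforce 1,256/5,974 × $7,250 = 1,524.27; South Outreach 940/5,974 × $7,250 = 1,140.78; Valley Literacy 710/5,974 × $7,250 = 861.65; Riverside Advocacy 1,152/5,974 × $7,250 = 1,398.06.
After rounding ($10): West Wellness $630; East Housing $1,690; Winslow Workforce $1,520; South Outreach $1,140; Valley Literacy $860; Riverside Advocacy $1,400. Sum = $7,240.
Difference $7,250 − $7,240 = +$10 applied to South Outreach: South Outreach becomes $1,150.

West Wellness: $630; East Housing: $1,690; Winslow Workforce: $1,520; South Outreach: $1,150; Valley Literacy: $860; Riverside Advocacy: $1,400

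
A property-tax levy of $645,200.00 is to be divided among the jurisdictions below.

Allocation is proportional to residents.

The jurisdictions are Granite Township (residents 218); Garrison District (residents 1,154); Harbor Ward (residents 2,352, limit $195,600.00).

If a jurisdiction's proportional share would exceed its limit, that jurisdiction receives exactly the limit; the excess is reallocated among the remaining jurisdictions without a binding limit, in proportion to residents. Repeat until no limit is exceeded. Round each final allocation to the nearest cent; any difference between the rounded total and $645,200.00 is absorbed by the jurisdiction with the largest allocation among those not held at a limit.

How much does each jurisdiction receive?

Sum of residents: 3,724.
Unconstrained shares: Granite Township 37,769.4952; Garrison District 199,935.7680; Harbor Ward 407,494.7368.
Capped: Harbor Ward ($195,600.00); remaining pool $449,600.00 reallocated over remaining residents 1,372.
Shares after redistribution: Granite Township 71,437.9009 → $71,437.90; Garrison District 378,162.0991 → $378,162.10.

Granite Township: $71,437.90 · Garrison District: $378,162.10 · Harbor Ward: $195,600.00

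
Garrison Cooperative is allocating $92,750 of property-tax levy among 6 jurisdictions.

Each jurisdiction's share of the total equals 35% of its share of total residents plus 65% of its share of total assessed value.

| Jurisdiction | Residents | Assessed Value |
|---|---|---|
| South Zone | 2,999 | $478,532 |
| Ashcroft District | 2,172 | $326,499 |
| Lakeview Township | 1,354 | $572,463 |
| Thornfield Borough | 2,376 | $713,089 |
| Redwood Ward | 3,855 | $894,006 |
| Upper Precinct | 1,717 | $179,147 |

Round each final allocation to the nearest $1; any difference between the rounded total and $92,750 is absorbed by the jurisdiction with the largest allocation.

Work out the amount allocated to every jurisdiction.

Totals — residents 14,473, assessed value 3,163,736.
Composite weights (35% residents + 65% assessed value): South Zone 0.1708; Ashcroft District 0.1196; Lakeview Township 0.1504; Thornfield Borough 0.2040; Redwood Ward 0.2769; Upper Precinct 0.0783.
Unrounded shares: South Zone 15,845.47; Ashcroft District 11,093.43; Lakeview Township 13,945.72; Thornfield Borough 18,917.77; Redwood Ward 25,682.64; Upper Precinct 7,264.97.
After rounding ($1): South Zone $15,845; Ashcroft District $11,093; Lakeview Township $13,946; Thornfield Borough $18,918; Redwood Ward $25,683; Upper Precinct $7,265. Sum = $92,750.
Rounded total matches; no reconciliation needed.

South Zone: $15,845; Ashcroft District: $11,093; Lakeview Township: $13,946; Thornfield Borough: $18,918; Redwood Ward: $25,683; Upper Precinct: $7,265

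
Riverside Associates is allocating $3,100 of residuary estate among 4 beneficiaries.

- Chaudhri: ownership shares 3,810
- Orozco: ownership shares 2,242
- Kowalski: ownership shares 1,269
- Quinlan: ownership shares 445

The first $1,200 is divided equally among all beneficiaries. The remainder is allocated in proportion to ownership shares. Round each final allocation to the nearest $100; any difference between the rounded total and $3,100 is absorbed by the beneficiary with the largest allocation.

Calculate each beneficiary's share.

Equal tier: $1,200 ÷ 4 = $300 apiece.
Remainder $1,900 by ownership shares (total 7,766): Chaudhri 932.14 → $900; Orozco 548.52 → $500; Kowalski 310.47 → $300; Quinlan 108.87 → $100.
Rounding difference +$100 on remainder applied to Chaudhri.
Totals: Chaudhri $300 + $1,000 = $1,300; Orozco $300 + $500 = $800; Kowalski $300 + $300 = $600; Quinlan $300 + $100 = $400.

Chaudhri: $1,300 | Orozco: $800 | Kowalski: $600 | Quinlan: $400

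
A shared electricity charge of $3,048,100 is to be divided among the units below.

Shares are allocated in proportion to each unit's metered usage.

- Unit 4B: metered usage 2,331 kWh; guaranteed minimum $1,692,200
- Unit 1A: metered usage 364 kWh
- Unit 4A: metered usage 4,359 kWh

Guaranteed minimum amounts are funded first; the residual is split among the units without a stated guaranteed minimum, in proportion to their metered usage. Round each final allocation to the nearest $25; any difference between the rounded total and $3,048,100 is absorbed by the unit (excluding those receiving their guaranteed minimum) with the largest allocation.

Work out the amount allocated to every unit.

Unit 4B: $1,692,200 | Unit 1A: $104,500 | Unit 4A: $1,251,400

Minimums first: Unit 4B $1,692,200. Remaining pool $1,355,900.
Remaining pool split over remaining metered usage 4,723: Unit 1A 104,498.75 → $104,500; Unit 4A 1,251,401.25 → $1,251,400.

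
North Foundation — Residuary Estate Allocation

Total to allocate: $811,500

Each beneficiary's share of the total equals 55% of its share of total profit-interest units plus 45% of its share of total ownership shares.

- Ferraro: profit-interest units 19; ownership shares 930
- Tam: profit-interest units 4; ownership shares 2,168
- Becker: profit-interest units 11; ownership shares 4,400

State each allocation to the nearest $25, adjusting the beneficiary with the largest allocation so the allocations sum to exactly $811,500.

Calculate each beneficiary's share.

Ferraro: $294,700; Tam: $158,100; Becker: $358,700

Profit-interest units total 34; ownership shares total 7,498.
Combined weights (55% profit-interest units + 45% ownership shares): Ferraro 0.3632; Tam 0.1948; Becker 0.4420.
Pro-rata amounts: Ferraro 294,710.69; Tam 158,096.90; Becker 358,692.41.
At nearest $25: Ferraro $294,700; Tam $158,100; Becker $358,700. Sum = $811,500.
No rounding difference to absorb.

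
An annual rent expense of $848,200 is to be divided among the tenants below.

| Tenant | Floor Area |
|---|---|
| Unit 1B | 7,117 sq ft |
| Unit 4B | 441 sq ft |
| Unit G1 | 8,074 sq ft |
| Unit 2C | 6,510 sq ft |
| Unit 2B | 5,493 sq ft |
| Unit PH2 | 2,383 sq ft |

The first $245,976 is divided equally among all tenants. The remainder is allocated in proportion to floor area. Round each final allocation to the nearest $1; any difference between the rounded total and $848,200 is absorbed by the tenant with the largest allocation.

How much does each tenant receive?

Unit 1B: $183,778; Unit 4B: $49,843; Unit G1: $202,978; Unit 2C: $171,600; Unit 2B: $151,197; Unit PH2: $88,804

$245,976 shared equally gives $40,996 per tenant.
Remainder $602,224 by floor area (total 30,018): Unit 1B 142,781.94 → $142,782; Unit 4B 8,847.38 → $8,847; Unit G1 161,981.36 → $161,981; Unit 2C 130,604.25 → $130,604; Unit 2B 110,201.09 → $110,201; Unit PH2 47,807.97 → $47,808.
Rounding difference +$1 on remainder applied to Unit G1.
Totals: Unit 1B $40,996 + $142,782 = $183,778; Unit 4B $40,996 + $8,847 = $49,843; Unit G1 $40,996 + $161,982 = $202,978; Unit 2C $40,996 + $130,604 = $171,600; Unit 2B $40,996 + $110,201 = $151,197; Unit PH2 $40,996 + $47,808 = $88,804.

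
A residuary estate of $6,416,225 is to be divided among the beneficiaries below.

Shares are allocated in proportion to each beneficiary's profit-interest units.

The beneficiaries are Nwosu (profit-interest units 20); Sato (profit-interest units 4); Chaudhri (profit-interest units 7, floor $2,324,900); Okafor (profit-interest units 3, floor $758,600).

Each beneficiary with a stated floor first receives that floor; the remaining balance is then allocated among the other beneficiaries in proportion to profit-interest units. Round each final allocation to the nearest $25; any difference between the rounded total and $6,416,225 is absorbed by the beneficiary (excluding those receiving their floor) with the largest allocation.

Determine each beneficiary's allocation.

Nwosu: $2,777,275; Sato: $555,450; Chaudhri: $2,324,900; Okafor: $758,600

Fund the minimums — Chaudhri $2,324,900; Okafor $758,600. Residual $3,332,725.
Residual split over remaining profit-interest units 24: Nwosu 2,777,270.83 → $2,777,275; Sato 555,454.17 → $555,450.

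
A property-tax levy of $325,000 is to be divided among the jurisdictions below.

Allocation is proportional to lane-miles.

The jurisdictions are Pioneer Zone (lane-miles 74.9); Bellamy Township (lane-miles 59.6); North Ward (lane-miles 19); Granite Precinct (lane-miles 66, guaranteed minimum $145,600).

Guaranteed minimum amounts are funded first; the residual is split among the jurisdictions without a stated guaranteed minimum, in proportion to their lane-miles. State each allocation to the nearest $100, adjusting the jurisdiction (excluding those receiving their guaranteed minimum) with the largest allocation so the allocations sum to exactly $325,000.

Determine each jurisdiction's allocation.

Pioneer Zone: $87,500 · Bellamy Township: $69,700 · North Ward: $22,200 · Granite Precinct: $145,600

Guaranteed amounts: Granite Precinct $145,600. Balance $179,400.
Balance split over remaining lane-miles 153.5: Pioneer Zone 87,537.85 → $87,500; Bellamy Township 69,656.29 → $69,700; North Ward 22,205.86 → $22,200.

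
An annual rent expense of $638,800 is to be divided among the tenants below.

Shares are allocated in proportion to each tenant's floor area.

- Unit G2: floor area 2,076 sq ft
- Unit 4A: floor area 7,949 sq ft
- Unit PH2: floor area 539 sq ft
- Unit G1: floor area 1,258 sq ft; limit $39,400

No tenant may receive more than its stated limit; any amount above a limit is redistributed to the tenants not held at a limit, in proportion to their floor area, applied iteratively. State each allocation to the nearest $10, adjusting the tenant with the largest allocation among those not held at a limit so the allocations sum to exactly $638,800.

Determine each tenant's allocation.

Unit G2: $117,790 | Unit 4A: $451,030 | Unit PH2: $30,580 | Unit G1: $39,400

Floor area total: 11,822.
Pro-rata shares before constraints: Unit G2 112,176.35; Unit 4A 429,523.02; Unit PH2 29,124.78; Unit G1 67,975.84.
Held at cap: Unit G1 ($39,400); residual $599,400 reallocated over remaining floor area 10,564.
Shares after redistribution: Unit G2 117,791.97 → $117,790; Unit 4A 451,025.24 → $451,030; Unit PH2 30,582.79 → $30,580.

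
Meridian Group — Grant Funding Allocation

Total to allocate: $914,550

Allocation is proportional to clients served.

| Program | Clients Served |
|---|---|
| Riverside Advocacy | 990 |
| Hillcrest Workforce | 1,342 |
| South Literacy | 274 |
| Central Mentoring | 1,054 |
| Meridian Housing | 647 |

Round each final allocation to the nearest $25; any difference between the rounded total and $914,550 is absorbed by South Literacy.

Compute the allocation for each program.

Total clients served = 4,307.
Proportional shares: Riverside Advocacy 990/4,307 × $914,550 = 210,216.97; Hillcrest Workforce 1,342/4,307 × $914,550 = 284,960.78; South Literacy 274/4,307 × $914,550 = 58,181.26; Central Mentoring 1,054/4,307 × $914,550 = 223,806.76; Meridian Housing 647/4,307 × $914,550 = 137,384.22.
At nearest $25: Riverside Advocacy $210,225; Hillcrest Workforce $284,950; South Literacy $58,175; Central Mentoring $223,800; Meridian Housing $137,375. Sum = $914,525.
Difference $914,550 − $914,525 = +$25 applied to South Literacy: South Literacy becomes $58,200.

Riverside Advocacy: $210,225; Hillcrest Workforce: $284,950; South Literacy: $58,200; Central Mentoring: $223,800; Meridian Housing: $137,375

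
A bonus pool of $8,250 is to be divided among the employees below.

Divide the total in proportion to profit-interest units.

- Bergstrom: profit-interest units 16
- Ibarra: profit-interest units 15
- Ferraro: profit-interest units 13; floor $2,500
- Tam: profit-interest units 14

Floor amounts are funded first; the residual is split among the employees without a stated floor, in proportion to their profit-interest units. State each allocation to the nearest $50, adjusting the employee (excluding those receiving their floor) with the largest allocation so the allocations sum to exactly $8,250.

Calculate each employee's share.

Minimums first: Ferraro $2,500. Balance $5,750.
Balance split over remaining profit-interest units 45: Bergstrom 2,044.44 → $2,050; Ibarra 1,916.67 → $1,900; Tam 1,788.89 → $1,800.

Bergstrom: $2,050; Ibarra: $1,900; Ferraro: $2,500; Tam: $1,800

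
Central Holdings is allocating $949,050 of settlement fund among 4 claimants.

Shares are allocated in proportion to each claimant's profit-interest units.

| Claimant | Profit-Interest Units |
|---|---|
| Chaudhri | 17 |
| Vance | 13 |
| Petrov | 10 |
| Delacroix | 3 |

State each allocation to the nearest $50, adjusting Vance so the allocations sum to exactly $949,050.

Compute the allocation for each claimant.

Chaudhri: $375,200 | Vance: $286,950 | Petrov: $220,700 | Delacroix: $66,200

Sum of profit-interest units: 43.
Unrounded shares: Chaudhri 17/43 × $949,050 = 375,205.81; Vance 13/43 × $949,050 = 286,922.09; Petrov 10/43 × $949,050 = 220,709.30; Delacroix 3/43 × $949,050 = 66,212.79.
At nearest $50: Chaudhri $375,200; Vance $286,900; Petrov $220,700; Delacroix $66,200. Sum = $949,000.
Difference $949,050 − $949,000 = +$50 applied to Vance: Vance becomes $286,950.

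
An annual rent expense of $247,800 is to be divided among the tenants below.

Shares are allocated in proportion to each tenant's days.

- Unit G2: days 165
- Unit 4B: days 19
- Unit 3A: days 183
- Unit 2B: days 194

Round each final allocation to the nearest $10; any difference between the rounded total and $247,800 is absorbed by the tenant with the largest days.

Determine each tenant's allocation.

Unit G2: $72,880; Unit 4B: $8,390; Unit 3A: $80,830; Unit 2B: $85,700

Days total: 561.
Raw shares: Unit G2 165/561 × $247,800 = 72,882.35; Unit 4B 19/561 × $247,800 = 8,392.51; Unit 3A 183/561 × $247,800 = 80,833.16; Unit 2B 194/561 × $247,800 = 85,691.98.
After rounding ($10): Unit G2 $72,880; Unit 4B $8,390; Unit 3A $80,830; Unit 2B $85,690. Sum = $247,790.
Difference $247,800 − $247,790 = +$10 applied to largest days (Unit 2B): Unit 2B becomes $85,700.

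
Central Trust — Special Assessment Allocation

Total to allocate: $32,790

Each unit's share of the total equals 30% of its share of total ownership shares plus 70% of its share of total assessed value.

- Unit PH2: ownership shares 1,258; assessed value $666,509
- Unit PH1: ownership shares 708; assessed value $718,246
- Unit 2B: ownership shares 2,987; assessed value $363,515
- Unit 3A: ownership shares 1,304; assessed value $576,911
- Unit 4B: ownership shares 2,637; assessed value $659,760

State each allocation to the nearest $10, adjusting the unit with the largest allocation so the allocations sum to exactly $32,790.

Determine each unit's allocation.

Ownership shares total 8,894; assessed value total 2,984,941.
Composite weights (30% ownership shares + 70% assessed value): Unit PH2 0.1987; Unit PH1 0.1923; Unit 2B 0.1860; Unit 3A 0.1793; Unit 4B 0.2437.
Pro-rata amounts: Unit PH2 6,516.57; Unit PH1 6,306.09; Unit 2B 6,098.99; Unit 3A 5,878.47; Unit 4B 7,989.88.
After rounding ($10): Unit PH2 $6,520; Unit PH1 $6,310; Unit 2B $6,100; Unit 3A $5,880; Unit 4B $7,990. Sum = $32,800.
Difference $32,790 − $32,800 = −$10 applied to largest allocation (Unit 4B): Unit 4B becomes $7,980.

Unit PH2: $6,520 | Unit PH1: $6,310 | Unit 2B: $6,100 | Unit 3A: $5,880 | Unit 4B: $7,980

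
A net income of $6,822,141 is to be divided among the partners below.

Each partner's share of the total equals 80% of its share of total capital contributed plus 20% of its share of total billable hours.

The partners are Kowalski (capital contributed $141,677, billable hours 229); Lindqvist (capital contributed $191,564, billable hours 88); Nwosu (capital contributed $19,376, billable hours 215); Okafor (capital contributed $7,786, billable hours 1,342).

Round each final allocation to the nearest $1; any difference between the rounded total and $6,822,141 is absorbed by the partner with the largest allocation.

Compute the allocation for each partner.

Kowalski: $2,312,197 · Lindqvist: $2,964,994 · Nwosu: $449,956 · Okafor: $1,094,994

Totals — capital contributed 360,403, billable hours 1,874.
Blended shares (80% capital contributed + 20% billable hours): Kowalski 0.3389; Lindqvist 0.4346; Nwosu 0.0660; Okafor 0.1605.
Pro-rata amounts: Kowalski 2,312,197.07; Lindqvist 2,964,994.18; Nwosu 449,955.69; Okafor 1,094,994.07.
After rounding ($1): Kowalski $2,312,197; Lindqvist $2,964,994; Nwosu $449,956; Okafor $1,094,994. Sum = $6,822,141.
Sum already equals the total — no adjustment.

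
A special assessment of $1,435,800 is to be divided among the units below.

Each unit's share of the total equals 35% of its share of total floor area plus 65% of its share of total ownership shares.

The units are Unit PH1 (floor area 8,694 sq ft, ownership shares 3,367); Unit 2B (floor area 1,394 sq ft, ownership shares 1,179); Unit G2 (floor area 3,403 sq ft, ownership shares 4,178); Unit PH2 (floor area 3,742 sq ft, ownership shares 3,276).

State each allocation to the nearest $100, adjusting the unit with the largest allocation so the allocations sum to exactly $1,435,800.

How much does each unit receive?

Floor area total 17,233; ownership shares total 12,000.
Blended shares (35% floor area + 65% ownership shares): Unit PH1 0.3590; Unit 2B 0.0922; Unit G2 0.2954; Unit PH2 0.2534.
Unrounded shares: Unit PH1 515,384.98; Unit 2B 132,344.09; Unit G2 424,168.09; Unit PH2 363,902.84.
After rounding ($100): Unit PH1 $515,400; Unit 2B $132,300; Unit G2 $424,200; Unit PH2 $363,900. Sum = $1,435,800.
No rounding difference to absorb.

Unit PH1: $515,400 | Unit 2B: $132,300 | Unit G2: $424,200 | Unit PH2: $363,900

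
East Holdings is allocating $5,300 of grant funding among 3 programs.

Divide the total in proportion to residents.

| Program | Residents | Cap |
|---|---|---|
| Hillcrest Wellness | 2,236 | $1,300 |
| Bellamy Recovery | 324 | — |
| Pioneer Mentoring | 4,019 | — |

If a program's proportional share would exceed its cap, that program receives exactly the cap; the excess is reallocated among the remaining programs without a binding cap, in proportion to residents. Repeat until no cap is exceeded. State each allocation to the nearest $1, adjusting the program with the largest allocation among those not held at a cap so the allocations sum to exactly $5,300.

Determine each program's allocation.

Hillcrest Wellness: $1,300 · Bellamy Recovery: $298 · Pioneer Mentoring: $3,702

Residents total: 6,579.
Proportional shares (ignoring caps): Hillcrest Wellness 1,801.31; Bellamy Recovery 261.01; Pioneer Mentoring 3,237.68.
Cap binds for Hillcrest Wellness ($1,300); residual $4,000 reallocated over remaining residents 4,343.
Redistributed shares: Bellamy Recovery 298.41 → $298; Pioneer Mentoring 3,701.59 → $3,702.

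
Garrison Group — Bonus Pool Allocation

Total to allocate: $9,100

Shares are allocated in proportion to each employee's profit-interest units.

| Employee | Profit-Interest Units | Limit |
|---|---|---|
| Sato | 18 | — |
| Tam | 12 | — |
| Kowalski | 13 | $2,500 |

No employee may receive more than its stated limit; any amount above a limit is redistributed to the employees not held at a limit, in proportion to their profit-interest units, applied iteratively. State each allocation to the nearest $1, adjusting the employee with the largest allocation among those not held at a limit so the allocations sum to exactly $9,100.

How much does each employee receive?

Sato: $3,960 | Tam: $2,640 | Kowalski: $2,500

Combined profit-interest units = 43.
Unconstrained shares: Sato 3,809.30; Tam 2,539.53; Kowalski 2,751.16.
Held at cap: Kowalski ($2,500); balance $6,600 reallocated over remaining profit-interest units 30.
Remaining shares: Sato 3,960.00 → $3,960; Tam 2,640.00 → $2,640.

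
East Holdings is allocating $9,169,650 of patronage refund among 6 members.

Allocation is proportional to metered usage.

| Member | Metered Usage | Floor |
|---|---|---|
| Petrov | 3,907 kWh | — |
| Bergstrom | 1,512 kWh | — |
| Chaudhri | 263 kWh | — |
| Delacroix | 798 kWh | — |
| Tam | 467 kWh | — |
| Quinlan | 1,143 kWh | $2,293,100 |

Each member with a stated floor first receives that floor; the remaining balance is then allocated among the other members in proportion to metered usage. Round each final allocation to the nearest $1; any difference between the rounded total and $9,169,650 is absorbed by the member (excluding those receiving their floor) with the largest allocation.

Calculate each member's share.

Petrov: $3,867,379 · Bergstrom: $1,496,667 · Chaudhri: $260,333 · Delacroix: $789,907 · Tam: $462,264 · Quinlan: $2,293,100

Fund the minimums — Quinlan $2,293,100. Residual $6,876,550.
Residual split over remaining metered usage 6,947: Petrov 3,867,378.85 → $3,867,379; Bergstrom 1,496,666.71 → $1,496,667; Chaudhri 260,332.90 → $260,333; Delacroix 789,907.43 → $789,907; Tam 462,264.12 → $462,264.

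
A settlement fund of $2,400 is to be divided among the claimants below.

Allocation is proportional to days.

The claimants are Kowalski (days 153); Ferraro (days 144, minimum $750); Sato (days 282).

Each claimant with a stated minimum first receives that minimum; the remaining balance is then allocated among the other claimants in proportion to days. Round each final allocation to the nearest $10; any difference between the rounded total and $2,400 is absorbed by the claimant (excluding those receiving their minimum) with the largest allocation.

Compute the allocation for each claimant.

Guaranteed amounts: Ferraro $750. Residual $1,650.
Residual split over remaining days 435: Kowalski 580.34 → $580; Sato 1,069.66 → $1,070.

Kowalski: $580 · Ferraro: $750 · Sato: $1,070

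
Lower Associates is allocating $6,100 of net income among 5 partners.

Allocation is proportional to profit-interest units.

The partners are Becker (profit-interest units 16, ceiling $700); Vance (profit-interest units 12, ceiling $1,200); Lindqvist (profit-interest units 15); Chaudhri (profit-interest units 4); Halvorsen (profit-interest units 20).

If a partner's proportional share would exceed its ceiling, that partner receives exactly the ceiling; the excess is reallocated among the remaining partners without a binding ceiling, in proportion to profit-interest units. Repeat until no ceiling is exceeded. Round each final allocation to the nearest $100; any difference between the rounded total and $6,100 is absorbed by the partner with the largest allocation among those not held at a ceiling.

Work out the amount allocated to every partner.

Total profit-interest units = 67.
Pro-rata shares before constraints: Becker 1,456.72; Vance 1,092.54; Lindqvist 1,365.67; Chaudhri 364.18; Halvorsen 1,820.90.
Cap binds for Becker ($700); balance $5,400 reallocated over remaining profit-interest units 51.
Cap binds for Vance ($1,200); balance $4,200 reallocated over remaining profit-interest units 39.
Remaining shares: Lindqvist 1,615.38 → $1,600; Chaudhri 430.77 → $400; Halvorsen 2,153.85 → $2,200.

Becker: $700 | Vance: $1,200 | Lindqvist: $1,600 | Chaudhri: $400 | Halvorsen: $2,200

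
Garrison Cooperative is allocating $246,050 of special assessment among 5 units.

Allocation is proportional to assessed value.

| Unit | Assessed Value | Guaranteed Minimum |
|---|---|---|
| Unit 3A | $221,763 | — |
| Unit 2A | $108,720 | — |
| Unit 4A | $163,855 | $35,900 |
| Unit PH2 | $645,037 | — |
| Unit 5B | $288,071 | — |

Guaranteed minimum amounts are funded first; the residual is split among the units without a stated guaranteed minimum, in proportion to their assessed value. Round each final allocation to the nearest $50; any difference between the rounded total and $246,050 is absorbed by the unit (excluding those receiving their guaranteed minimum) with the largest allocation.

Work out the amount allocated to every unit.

Unit 3A: $36,900; Unit 2A: $18,100; Unit 4A: $35,900; Unit PH2: $107,250; Unit 5B: $47,900

Minimums first: Unit 4A $35,900. Remaining pool $210,150.
Remaining pool split over remaining assessed value 1,263,591: Unit 3A 36,881.79 → $36,900; Unit 2A 18,081.41 → $18,100; Unit PH2 107,277.22 → $107,300; Unit 5B 47,909.59 → $47,900.
Rounding difference −$50 applied to Unit PH2 → $107,250.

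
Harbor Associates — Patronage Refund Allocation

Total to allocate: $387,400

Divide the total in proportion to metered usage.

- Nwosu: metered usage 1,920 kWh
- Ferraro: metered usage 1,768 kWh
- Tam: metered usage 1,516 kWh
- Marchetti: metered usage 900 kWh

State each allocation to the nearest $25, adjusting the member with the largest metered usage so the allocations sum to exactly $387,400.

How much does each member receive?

Combined metered usage = 1,920 + 1,768 + 1,516 + 900 = 6,104.
Unrounded shares: Nwosu 121,855.83; Ferraro 112,208.91; Tam 96,215.33; Marchetti 57,119.92.
At nearest $25: Nwosu $121,850; Ferraro $112,200; Tam $96,225; Marchetti $57,125. Sum = $387,400.
No rounding difference to absorb.

Nwosu: $121,850 · Ferraro: $112,200 · Tam: $96,225 · Marchetti: $57,125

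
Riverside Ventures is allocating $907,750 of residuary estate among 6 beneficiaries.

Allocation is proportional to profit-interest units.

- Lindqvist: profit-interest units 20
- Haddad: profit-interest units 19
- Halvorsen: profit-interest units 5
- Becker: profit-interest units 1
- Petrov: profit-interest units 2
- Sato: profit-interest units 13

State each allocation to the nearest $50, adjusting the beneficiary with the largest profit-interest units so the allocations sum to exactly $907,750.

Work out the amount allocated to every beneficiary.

Profit-interest units total: 60.
Proportional shares: Lindqvist 20/60 × $907,750 = 302,583.33; Haddad 19/60 × $907,750 = 287,454.17; Halvorsen 5/60 × $907,750 = 75,645.83; Becker 1/60 × $907,750 = 15,129.17; Petrov 2/60 × $907,750 = 30,258.33; Sato 13/60 × $907,750 = 196,679.17.
After rounding ($50): Lindqvist $302,600; Haddad $287,450; Halvorsen $75,650; Becker $15,150; Petrov $30,250; Sato $196,700. Sum = $907,800.
Difference $907,750 − $907,800 = −$50 applied to largest profit-interest units (Lindqvist): Lindqvist becomes $302,550.

Lindqvist: $302,550 · Haddad: $287,450 · Halvorsen: $75,650 · Becker: $15,150 · Petrov: $30,250 · Sato: $196,700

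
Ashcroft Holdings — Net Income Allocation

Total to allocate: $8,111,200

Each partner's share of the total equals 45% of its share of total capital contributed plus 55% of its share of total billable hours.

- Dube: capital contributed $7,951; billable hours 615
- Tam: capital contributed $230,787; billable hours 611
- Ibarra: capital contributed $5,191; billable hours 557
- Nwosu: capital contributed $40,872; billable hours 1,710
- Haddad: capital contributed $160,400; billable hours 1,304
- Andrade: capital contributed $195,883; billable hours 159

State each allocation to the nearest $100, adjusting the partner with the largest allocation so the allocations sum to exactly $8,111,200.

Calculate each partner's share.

Dube: $598,900 | Tam: $1,864,000 | Ibarra: $530,900 | Nwosu: $1,772,000 | Haddad: $2,087,000 | Andrade: $1,258,400

Capital contributed total 641,084; billable hours total 4,956.
Composite weights (45% capital contributed + 55% billable hours): Dube 0.0738; Tam 0.2298; Ibarra 0.0655; Nwosu 0.2185; Haddad 0.2573; Andrade 0.1551.
Proportional shares: Dube 598,863.68; Tam 1,863,989.65; Ibarra 530,940.60; Nwosu 1,771,968.76; Haddad 2,087,044.43; Andrade 1,258,392.87.
Rounded to nearest $100: Dube $598,900; Tam $1,864,000; Ibarra $530,900; Nwosu $1,772,000; Haddad $2,087,000; Andrade $1,258,400. Sum = $8,111,200.
Rounded total matches; no reconciliation needed.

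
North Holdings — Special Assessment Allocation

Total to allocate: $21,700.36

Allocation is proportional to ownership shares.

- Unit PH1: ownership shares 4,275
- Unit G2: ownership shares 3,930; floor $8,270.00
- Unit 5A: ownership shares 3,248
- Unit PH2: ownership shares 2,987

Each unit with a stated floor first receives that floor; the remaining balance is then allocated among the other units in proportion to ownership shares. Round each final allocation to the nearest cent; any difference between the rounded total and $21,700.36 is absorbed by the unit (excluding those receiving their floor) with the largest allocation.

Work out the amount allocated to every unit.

Guaranteed amounts: Unit G2 $8,270.00. Residual $13,430.36.
Residual split over remaining ownership shares 10,510: Unit PH1 5,462.8724 → $5,462.87; Unit 5A 4,150.5052 → $4,150.51; Unit PH2 3,816.9824 → $3,816.98.

Unit PH1: $5,462.87 · Unit G2: $8,270.00 · Unit 5A: $4,150.51 · Unit PH2: $3,816.98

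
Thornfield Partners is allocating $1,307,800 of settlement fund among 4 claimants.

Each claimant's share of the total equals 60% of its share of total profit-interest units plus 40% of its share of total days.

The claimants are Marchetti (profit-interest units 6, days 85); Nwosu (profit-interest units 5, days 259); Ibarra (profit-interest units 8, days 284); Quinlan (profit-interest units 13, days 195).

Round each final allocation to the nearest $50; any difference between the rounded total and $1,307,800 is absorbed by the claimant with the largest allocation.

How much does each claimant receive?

Profit-interest units total 32; days total 823.
Combined weights (60% profit-interest units + 40% days): Marchetti 0.1538; Nwosu 0.2196; Ibarra 0.2880; Quinlan 0.3385.
Proportional shares: Marchetti 201,155.69; Nwosu 287,233.32; Ibarra 376,687.72; Quinlan 442,723.27.
Rounded to nearest $50: Marchetti $201,150; Nwosu $287,250; Ibarra $376,700; Quinlan $442,700. Sum = $1,307,800.
Sum already equals the total — no adjustment.

Marchetti: $201,150 · Nwosu: $287,250 · Ibarra: $376,700 · Quinlan: $442,700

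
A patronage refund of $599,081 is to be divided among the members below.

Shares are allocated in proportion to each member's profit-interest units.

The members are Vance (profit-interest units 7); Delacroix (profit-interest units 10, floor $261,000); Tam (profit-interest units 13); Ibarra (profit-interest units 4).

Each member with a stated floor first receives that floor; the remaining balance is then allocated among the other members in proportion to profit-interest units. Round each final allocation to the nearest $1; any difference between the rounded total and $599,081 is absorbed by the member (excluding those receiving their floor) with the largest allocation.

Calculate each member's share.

Fund the minimums — Delacroix $261,000. Remaining pool $338,081.
Remaining pool split over remaining profit-interest units 24: Vance 98,606.96 → $98,607; Tam 183,127.21 → $183,127; Ibarra 56,346.83 → $56,347.

Vance: $98,607 · Delacroix: $261,000 · Tam: $183,127 · Ibarra: $56,347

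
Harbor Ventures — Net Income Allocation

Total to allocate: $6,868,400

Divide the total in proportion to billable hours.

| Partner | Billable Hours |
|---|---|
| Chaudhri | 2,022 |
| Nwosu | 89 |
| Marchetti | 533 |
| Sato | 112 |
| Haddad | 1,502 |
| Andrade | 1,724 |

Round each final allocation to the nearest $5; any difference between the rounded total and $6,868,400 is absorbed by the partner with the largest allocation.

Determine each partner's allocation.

Chaudhri: $2,321,610; Nwosu: $102,190; Marchetti: $611,980; Sato: $128,595; Haddad: $1,724,565; Andrade: $1,979,460

Sum of billable hours: 5,982.
Proportional shares: Chaudhri 2,022/5,982 × $6,868,400 = 2,321,615.65; Nwosu 89/5,982 × $6,868,400 = 102,187.83; Marchetti 533/5,982 × $6,868,400 = 611,978.80; Sato 112/5,982 × $6,868,400 = 128,595.92; Haddad 1,502/5,982 × $6,868,400 = 1,724,563.16; Andrade 1,724/5,982 × $6,868,400 = 1,979,458.64.
After rounding ($5): Chaudhri $2,321,615; Nwosu $102,190; Marchetti $611,980; Sato $128,595; Haddad $1,724,565; Andrade $1,979,460. Sum = $6,868,405.
Difference $6,868,400 − $6,868,405 = −$5 applied to largest allocation (Chaudhri): Chaudhri becomes $2,321,610.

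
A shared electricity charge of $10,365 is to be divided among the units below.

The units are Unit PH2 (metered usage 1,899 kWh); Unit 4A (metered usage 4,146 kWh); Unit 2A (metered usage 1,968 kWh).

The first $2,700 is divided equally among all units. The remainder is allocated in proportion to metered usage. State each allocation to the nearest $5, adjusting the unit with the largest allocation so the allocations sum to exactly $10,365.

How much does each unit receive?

Equal tier: $2,700 ÷ 3 = $900 apiece.
Remainder $7,665 by metered usage (total 8,013): Unit PH2 1,816.53 → $1,815; Unit 4A 3,965.94 → $3,965; Unit 2A 1,882.53 → $1,885.
Totals: Unit PH2 $900 + $1,815 = $2,715; Unit 4A $900 + $3,965 = $4,865; Unit 2A $900 + $1,885 = $2,785.

Unit PH2: $2,715 | Unit 4A: $4,865 | Unit 2A: $2,785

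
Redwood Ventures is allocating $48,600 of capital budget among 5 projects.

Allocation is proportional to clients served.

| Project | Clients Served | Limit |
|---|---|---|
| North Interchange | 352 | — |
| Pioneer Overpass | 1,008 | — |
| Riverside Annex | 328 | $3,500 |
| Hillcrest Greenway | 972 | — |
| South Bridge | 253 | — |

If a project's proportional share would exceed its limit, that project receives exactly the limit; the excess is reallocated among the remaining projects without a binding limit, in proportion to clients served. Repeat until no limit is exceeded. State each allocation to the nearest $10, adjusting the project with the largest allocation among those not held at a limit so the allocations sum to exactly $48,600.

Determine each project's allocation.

Sum of clients served: 2,913.
Proportional shares (ignoring caps): North Interchange 5,872.71; Pioneer Overpass 16,817.30; Riverside Annex 5,472.30; Hillcrest Greenway 16,216.68; South Bridge 4,221.01.
Cap binds for Riverside Annex ($3,500); remaining pool $45,100 reallocated over remaining clients served 2,585.
Shares after redistribution: North Interchange 6,141.28 → $6,140; Pioneer Overpass 17,586.38 → $17,590; Hillcrest Greenway 16,958.30 → $16,960; South Bridge 4,414.04 → $4,410.

North Interchange: $6,140; Pioneer Overpass: $17,590; Riverside Annex: $3,500; Hillcrest Greenway: $16,960; South Bridge: $4,410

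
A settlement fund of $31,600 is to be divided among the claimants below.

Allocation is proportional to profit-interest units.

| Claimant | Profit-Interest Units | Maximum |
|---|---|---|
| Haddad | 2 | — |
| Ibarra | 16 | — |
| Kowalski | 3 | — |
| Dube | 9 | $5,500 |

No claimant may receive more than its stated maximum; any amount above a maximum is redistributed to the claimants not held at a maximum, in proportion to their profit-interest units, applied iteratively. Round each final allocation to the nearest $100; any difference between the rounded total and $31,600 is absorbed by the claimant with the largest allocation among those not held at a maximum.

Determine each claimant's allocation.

Haddad: $2,500 · Ibarra: $19,900 · Kowalski: $3,700 · Dube: $5,500

Sum of profit-interest units: 30.
Proportional shares (ignoring caps): Haddad 2,106.67; Ibarra 16,853.33; Kowalski 3,160.00; Dube 9,480.00.
Held at cap: Dube ($5,500); remaining pool $26,100 reallocated over remaining profit-interest units 21.
Shares after redistribution: Haddad 2,485.71 → $2,500; Ibarra 19,885.71 → $19,900; Kowalski 3,728.57 → $3,700.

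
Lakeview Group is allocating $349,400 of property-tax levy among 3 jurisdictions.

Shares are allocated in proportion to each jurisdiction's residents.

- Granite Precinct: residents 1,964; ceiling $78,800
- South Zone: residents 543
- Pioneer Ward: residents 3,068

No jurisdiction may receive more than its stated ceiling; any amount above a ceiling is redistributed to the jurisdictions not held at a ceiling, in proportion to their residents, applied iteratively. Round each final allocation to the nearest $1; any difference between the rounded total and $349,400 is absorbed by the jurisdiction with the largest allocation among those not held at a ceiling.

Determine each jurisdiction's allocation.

Sum of residents: 5,575.
Pro-rata shares before constraints: Granite Precinct 123,089.08; South Zone 34,031.25; Pioneer Ward 192,279.68.
Held at cap: Granite Precinct ($78,800); residual $270,600 reallocated over remaining residents 3,611.
Redistributed shares: South Zone 40,691.17 → $40,691; Pioneer Ward 229,908.83 → $229,909.

Granite Precinct: $78,800; South Zone: $40,691; Pioneer Ward: $229,909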